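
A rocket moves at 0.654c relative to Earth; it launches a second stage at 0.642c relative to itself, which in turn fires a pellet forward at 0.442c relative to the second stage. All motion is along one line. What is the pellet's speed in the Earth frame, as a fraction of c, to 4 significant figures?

Compose boost 2: (0.642 + 0.654)/(1 + 0.642×0.654) = 1.296/1.41987 = 0.912761
Compose boost 3: (0.442 + 0.912761)/(1 + 0.442×0.912761) = 1.35476/1.40344 = 0.9653

u ≈ 0.9653c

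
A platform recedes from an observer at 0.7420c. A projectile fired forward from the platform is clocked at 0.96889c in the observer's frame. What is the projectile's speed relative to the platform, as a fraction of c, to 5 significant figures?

Inverse velocity addition: u' = (u − v)/(1 − uv/c²)
= (0.96889 − 0.7420)/(1 − 0.96889×0.7420) = 0.22689/0.2810836 = 0.80720

u' ≈ 0.80720c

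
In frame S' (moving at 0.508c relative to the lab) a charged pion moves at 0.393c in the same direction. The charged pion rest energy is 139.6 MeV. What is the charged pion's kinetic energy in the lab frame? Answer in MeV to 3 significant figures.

K ≈ 71.8 MeV

u_lab = (0.393 + 0.508)/(1 + 0.393×0.508) = 0.751056
γ = 1/√(1 − 0.751056²) = 1.5146
K = (γ − 1)m₀c² = (1.5146 − 1) × 139.6 = 0.51460 × 139.6 = 71.8 MeV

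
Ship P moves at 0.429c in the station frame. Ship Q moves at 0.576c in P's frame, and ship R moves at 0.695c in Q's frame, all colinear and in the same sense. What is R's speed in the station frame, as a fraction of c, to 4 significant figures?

Compose boost 2: (0.576 + 0.429)/(1 + 0.576×0.429) = 1.005/1.24710 = 0.805867
Compose boost 3: (0.695 + 0.805867)/(1 + 0.695×0.805867) = 1.50087/1.56008 = 0.9620

u ≈ 0.9620c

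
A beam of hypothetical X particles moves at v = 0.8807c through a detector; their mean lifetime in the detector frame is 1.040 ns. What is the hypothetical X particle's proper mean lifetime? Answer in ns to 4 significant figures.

γ = 1/√(1 − 0.8807²) = 2.11115
Proper time: τ₀ = Δt/γ = 1.040/2.11115 = 0.4926 ns

τ₀ ≈ 0.4926 ns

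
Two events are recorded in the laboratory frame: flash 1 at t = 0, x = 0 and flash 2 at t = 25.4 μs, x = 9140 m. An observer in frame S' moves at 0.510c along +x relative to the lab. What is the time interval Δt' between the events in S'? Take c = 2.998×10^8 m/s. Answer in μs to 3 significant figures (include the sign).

γ = 1/√(1 − 0.510²) = 1.1626
Δt' = γ(Δt − vΔx/c²) = 1.1626 × (25.4 μs − 0.510×9140 m / (2.998×10^8 m/s))
= 1.1626 × (9.8516 μs) = 11.5 μs

Δt' ≈ 11.5 μs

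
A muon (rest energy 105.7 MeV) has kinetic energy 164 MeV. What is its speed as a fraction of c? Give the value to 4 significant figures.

γ = 1 + K/(m₀c²) = 1 + 164/105.7 = 2.55156
β = √(1 − 1/γ²) = 0.9200

β ≈ 0.9200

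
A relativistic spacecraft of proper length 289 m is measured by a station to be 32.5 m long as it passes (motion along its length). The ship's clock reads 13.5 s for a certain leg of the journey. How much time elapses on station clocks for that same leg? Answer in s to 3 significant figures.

Length contraction ⇒ γ = L₀/L = 289/32.5 = 8.8923
Time dilation: Δt = γτ₀ = 8.8923 × 13.5 s = 120 s

Δt ≈ 120 s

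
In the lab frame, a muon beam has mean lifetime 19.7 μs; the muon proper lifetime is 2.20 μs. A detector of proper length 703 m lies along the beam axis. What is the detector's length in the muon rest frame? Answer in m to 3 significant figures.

Time dilation ⇒ γ = Δt/τ₀ = 19.7/2.20 = 8.9545
Length contraction: L = L₀/γ = 703/8.9545 = 78.5 m

L ≈ 78.5 m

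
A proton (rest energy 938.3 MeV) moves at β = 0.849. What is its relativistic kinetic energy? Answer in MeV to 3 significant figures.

γ = 1/√(1 − 0.849²) = 1.8925
K = (γ − 1)m₀c² = (1.8925 − 1) × 938.3 MeV = 0.89253 × 938.3 MeV = 837 MeV

K ≈ 837 MeV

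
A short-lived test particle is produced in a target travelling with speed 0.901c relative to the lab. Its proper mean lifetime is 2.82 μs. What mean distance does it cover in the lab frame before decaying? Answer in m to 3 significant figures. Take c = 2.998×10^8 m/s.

d ≈ 1760 m

γ = 1/√(1 − 0.901²) = 2.3051
Dilated lifetime: Δt = γτ₀ = 2.3051 × 2.82 μs = 6.5004 μs
d = vΔt = 0.901c × 6.5004 μs = 2.7012×10^8 m/s × 6.5004×10^-6 s = 1760 m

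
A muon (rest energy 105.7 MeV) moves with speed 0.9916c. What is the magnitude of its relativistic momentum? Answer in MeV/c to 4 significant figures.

p ≈ 810.3 MeV/c

γ = 1/√(1 − 0.9916²) = 7.73142
p = γβm₀c = 7.73142 × 0.9916 × 105.7 MeV/c = 810.3 MeV/c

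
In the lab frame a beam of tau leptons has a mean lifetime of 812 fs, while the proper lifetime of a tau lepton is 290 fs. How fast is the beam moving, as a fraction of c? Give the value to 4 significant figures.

γ = Δt/τ₀ = 812/290 = 2.80000
β = √(1 − 1/γ²) = √(1 − 1/2.80000²) = 0.9340

β ≈ 0.9340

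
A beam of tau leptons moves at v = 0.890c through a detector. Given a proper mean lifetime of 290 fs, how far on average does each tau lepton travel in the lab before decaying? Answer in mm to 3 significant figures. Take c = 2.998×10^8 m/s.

d ≈ 0.170 mm

γ = 1/√(1 − 0.890²) = 2.1932
Dilated lifetime: Δt = γτ₀ = 2.1932 × 290 fs = 636.02 fs
d = vΔt = 0.890c × 636.02 fs = 2.6682×10^8 m/s × 6.3602×10^-13 s = 0.170 mm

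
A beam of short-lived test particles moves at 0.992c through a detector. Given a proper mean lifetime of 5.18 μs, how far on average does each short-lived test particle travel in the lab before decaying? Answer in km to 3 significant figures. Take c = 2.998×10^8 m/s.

d ≈ 12.2 km

γ = 1/√(1 − 0.992²) = 7.9216
Dilated lifetime: Δt = γτ₀ = 7.9216 × 5.18 μs = 41.034 μs
d = vΔt = 0.992c × 41.034 μs = 2.9740×10^8 m/s × 4.1034×10^-5 s = 12.2 km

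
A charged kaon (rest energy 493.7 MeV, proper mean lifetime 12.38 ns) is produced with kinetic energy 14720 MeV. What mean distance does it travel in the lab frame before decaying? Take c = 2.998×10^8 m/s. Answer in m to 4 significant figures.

γ = 1 + K/(m₀c²) = 1 + 14720/493.7 = 30.8157
β = √(1 − 1/γ²) = 0.999473
Dilated lifetime: γτ₀ = 30.8157 × 12.38 ns = 381.498 ns
d = βc·γτ₀ = 0.999473 × (2.998×10^8 m/s) × 3.81498×10^-7 s = 114.3 m

d ≈ 114.3 m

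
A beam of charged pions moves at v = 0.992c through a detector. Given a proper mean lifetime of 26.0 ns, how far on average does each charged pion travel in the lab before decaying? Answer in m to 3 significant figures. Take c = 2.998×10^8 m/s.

γ = 1/√(1 − 0.992²) = 7.9216
Dilated lifetime: Δt = γτ₀ = 7.9216 × 26.0 ns = 205.96 ns
d = vΔt = 0.992c × 205.96 ns = 2.9740×10^8 m/s × 2.0596×10^-7 s = 61.3 m

d ≈ 61.3 m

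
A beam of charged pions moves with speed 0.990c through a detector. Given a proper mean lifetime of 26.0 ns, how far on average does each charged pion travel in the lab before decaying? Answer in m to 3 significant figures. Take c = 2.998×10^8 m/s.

γ = 1/√(1 − 0.990²) = 7.0888
Dilated lifetime: Δt = γτ₀ = 7.0888 × 26.0 ns = 184.31 ns
d = vΔt = 0.990c × 184.31 ns = 2.9680×10^8 m/s × 1.8431×10^-7 s = 54.7 m

d ≈ 54.7 m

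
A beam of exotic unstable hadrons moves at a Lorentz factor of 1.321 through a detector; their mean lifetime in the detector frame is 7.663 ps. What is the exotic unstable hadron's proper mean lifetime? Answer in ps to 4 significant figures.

τ₀ ≈ 5.801 ps

γ = 1.321 (given)
Proper time: τ₀ = Δt/γ = 7.663/1.321 = 5.801 ps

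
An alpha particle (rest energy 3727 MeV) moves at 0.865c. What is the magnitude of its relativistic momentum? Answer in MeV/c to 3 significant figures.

p ≈ 6420 MeV/c

γ = 1/√(1 − 0.865²) = 1.9929
p = γβm₀c = 1.9929 × 0.865 × 3727 MeV/c = 6420 MeV/c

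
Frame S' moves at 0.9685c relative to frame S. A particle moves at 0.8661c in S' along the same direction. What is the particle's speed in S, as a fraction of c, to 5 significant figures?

Relativistic velocity addition: u = (u' + v)/(1 + u'v/c²)
= (0.8661 + 0.9685)/(1 + 0.8661×0.9685) = 1.8346/1.838818 = 0.99771

u ≈ 0.99771c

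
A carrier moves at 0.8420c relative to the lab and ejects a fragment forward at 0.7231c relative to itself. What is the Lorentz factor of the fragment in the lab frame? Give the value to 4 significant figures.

u_lab = (0.7231 + 0.8420)/(1 + 0.7231×0.8420) = 1.5651/1.608850 = 0.9728065
γ = 1/√(1 − 0.9728065²) = 4.317

γ ≈ 4.317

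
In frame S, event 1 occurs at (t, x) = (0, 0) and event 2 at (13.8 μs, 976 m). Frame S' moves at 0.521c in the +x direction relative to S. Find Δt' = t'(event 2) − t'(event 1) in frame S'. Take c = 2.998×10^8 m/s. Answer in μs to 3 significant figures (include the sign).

Δt' ≈ 14.2 μs

γ = 1/√(1 − 0.521²) = 1.1716
Δt' = γ(Δt − vΔx/c²) = 1.1716 × (13.8 μs − 0.521×976 m / (2.998×10^8 m/s))
= 1.1716 × (12.104 μs) = 14.2 μs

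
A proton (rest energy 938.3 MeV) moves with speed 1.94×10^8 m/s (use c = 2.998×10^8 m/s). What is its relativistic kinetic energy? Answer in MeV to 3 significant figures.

β = v/c = 1.94×10^8 / 2.998×10^8 = 0.64710
γ = 1/√(1 − 0.64710²) = 1.3116
K = (γ − 1)m₀c² = (1.3116 − 1) × 938.3 MeV = 0.31164 × 938.3 MeV = 292 MeV

K ≈ 292 MeV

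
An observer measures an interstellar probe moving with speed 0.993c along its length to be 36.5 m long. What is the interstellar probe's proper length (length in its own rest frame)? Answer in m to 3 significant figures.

γ = 1/√(1 − 0.993²) = 8.4664
L₀ = γL = 8.4664 × 36.5 = 309 m

L₀ ≈ 309 m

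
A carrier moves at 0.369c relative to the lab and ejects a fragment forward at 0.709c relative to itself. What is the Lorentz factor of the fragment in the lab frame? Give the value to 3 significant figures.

γ ≈ 1.92

u_lab = (0.709 + 0.369)/(1 + 0.709×0.369) = 1.078/1.26162 = 0.854456
γ = 1/√(1 − 0.854456²) = 1.92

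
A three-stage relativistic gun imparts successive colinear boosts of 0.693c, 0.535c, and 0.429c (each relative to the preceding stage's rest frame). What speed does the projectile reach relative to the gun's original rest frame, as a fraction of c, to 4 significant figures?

Compose boost 2: (0.535 + 0.693)/(1 + 0.535×0.693) = 1.228/1.37075 = 0.895857
Compose boost 3: (0.429 + 0.895857)/(1 + 0.429×0.895857) = 1.32486/1.38432 = 0.9570

u ≈ 0.9570c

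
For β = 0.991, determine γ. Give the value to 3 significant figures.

γ ≈ 7.47

γ = 1/√(1 − β²) = 1/√(1 − 0.991²) = 1/√(0.017919) = 7.47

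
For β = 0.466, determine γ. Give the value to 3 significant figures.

γ = 1/√(1 − β²) = 1/√(1 − 0.466²) = 1/√(0.78284) = 1.13

γ ≈ 1.13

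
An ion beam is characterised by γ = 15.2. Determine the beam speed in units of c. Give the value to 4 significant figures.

β = √(1 − 1/γ²) = √(1 − 1/15.2²) = √(0.995672) = 0.9978

β ≈ 0.9978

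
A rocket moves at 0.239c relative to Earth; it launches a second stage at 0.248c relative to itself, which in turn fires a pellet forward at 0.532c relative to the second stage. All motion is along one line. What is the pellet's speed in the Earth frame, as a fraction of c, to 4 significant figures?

u ≈ 0.7969c

Compose boost 2: (0.248 + 0.239)/(1 + 0.248×0.239) = 0.4870/1.05927 = 0.459750
Compose boost 3: (0.532 + 0.459750)/(1 + 0.532×0.459750) = 0.991750/1.24459 = 0.7969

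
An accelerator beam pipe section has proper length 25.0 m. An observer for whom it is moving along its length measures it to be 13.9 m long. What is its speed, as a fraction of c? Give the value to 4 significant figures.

β ≈ 0.8312

γ = L₀/L = 25.0/13.9 = 1.79856
β = √(1 − 1/γ²) = 0.8312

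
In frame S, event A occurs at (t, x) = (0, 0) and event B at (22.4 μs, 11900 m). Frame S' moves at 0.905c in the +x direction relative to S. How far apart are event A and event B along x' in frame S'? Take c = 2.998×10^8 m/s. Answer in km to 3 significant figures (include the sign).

γ = 1/√(1 − 0.905²) = 2.3507
Δx' = γ(Δx − vΔt) = 2.3507 × (11900 m − 0.905×(2.998×10^8 m/s)×22.4×10^-6 s)
= 2.3507 × (5822.5 m) = 13.7 km

Δx' ≈ 13.7 km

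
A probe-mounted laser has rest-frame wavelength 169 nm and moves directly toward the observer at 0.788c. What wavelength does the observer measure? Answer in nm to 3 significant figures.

λ_obs ≈ 58.2 nm

Relativistic Doppler: λ_obs = λ_src √((1−β)/(1+β))
= 169 × √(0.21200/1.7880) = 169 × 0.34434 = 58.2 nm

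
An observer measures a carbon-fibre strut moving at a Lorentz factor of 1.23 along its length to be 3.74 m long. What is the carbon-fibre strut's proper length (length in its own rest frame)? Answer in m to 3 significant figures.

L₀ ≈ 4.60 m

γ = 1.23 (given)
L₀ = γL = 1.23 × 3.74 = 4.60 m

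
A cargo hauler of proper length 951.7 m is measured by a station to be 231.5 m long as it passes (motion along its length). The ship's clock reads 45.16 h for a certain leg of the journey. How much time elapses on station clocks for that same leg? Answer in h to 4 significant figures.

Length contraction ⇒ γ = L₀/L = 951.7/231.5 = 4.11102
Time dilation: Δt = γτ₀ = 4.11102 × 45.16 h = 185.7 h

Δt ≈ 185.7 h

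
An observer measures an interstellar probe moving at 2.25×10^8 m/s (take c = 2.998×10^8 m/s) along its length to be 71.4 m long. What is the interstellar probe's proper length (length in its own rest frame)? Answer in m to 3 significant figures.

L₀ ≈ 108 m

β = v/c = 2.25×10^8 / 2.998×10^8 = 0.75050
γ = 1/√(1 − 0.75050²) = 1.5132
L₀ = γL = 1.5132 × 71.4 = 108 m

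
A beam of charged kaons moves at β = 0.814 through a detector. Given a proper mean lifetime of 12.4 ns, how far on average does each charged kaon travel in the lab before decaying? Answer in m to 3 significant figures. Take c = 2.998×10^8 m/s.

γ = 1/√(1 − 0.814²) = 1.7216
Dilated lifetime: Δt = γτ₀ = 1.7216 × 12.4 ns = 21.347 ns
d = vΔt = 0.814c × 21.347 ns = 2.4404×10^8 m/s × 2.1347×10^-8 s = 5.21 m

d ≈ 5.21 m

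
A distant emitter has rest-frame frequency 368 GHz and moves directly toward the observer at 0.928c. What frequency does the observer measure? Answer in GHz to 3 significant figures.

Relativistic Doppler: f_obs = f_src √((1+β)/(1−β))
= 368 × √(1.9280/0.072000) = 368 × 5.1747 = 1900 GHz

f_obs ≈ 1900 GHz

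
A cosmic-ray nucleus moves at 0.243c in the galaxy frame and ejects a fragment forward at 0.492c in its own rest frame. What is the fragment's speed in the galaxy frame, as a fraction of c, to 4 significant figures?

u ≈ 0.6565c

Compose boost 2: (0.492 + 0.243)/(1 + 0.492×0.243) = 0.7350/1.11956 = 0.6565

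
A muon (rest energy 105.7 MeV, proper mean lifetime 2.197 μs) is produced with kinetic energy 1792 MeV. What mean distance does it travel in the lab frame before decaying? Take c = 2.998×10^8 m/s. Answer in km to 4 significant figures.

γ = 1 + K/(m₀c²) = 1 + 1792/105.7 = 17.9536
β = √(1 − 1/γ²) = 0.998448
Dilated lifetime: γτ₀ = 17.9536 × 2.197 μs = 39.4442 μs
d = βc·γτ₀ = 0.998448 × (2.998×10^8 m/s) × 3.94442×10^-5 s = 11.81 km

d ≈ 11.81 km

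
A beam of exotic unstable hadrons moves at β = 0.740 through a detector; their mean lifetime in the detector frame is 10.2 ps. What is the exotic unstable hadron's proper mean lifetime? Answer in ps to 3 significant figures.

γ = 1/√(1 − 0.740²) = 1.4868
Proper time: τ₀ = Δt/γ = 10.2/1.4868 = 6.86 ps

τ₀ ≈ 6.86 ps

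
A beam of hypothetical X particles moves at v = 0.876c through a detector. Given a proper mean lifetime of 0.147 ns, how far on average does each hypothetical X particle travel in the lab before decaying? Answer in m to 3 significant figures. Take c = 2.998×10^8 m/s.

d ≈ 0.0800 m

γ = 1/√(1 − 0.876²) = 2.0734
Dilated lifetime: Δt = γτ₀ = 2.0734 × 0.147 ns = 0.30478 ns
d = vΔt = 0.876c × 0.30478 ns = 2.6262×10^8 m/s × 3.0478×10^-10 s = 0.0800 m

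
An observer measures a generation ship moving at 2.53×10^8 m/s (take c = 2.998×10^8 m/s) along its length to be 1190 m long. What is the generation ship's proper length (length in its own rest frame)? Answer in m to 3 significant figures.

L₀ ≈ 2220 m

β = v/c = 2.53×10^8 / 2.998×10^8 = 0.84390
γ = 1/√(1 − 0.84390²) = 1.8639
L₀ = γL = 1.8639 × 1190 = 2220 m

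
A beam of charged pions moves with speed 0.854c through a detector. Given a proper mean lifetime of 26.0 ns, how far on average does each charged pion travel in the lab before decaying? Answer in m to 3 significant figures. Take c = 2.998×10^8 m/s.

γ = 1/√(1 − 0.854²) = 1.9221
Dilated lifetime: Δt = γτ₀ = 1.9221 × 26.0 ns = 49.974 ns
d = vΔt = 0.854c × 49.974 ns = 2.5603×10^8 m/s × 4.9974×10^-8 s = 12.8 m

d ≈ 12.8 m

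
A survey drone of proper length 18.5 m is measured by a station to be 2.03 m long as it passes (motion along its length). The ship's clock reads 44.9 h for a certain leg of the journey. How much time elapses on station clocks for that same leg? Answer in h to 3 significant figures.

Δt ≈ 409 h

Length contraction ⇒ γ = L₀/L = 18.5/2.03 = 9.1133
Time dilation: Δt = γτ₀ = 9.1133 × 44.9 h = 409 h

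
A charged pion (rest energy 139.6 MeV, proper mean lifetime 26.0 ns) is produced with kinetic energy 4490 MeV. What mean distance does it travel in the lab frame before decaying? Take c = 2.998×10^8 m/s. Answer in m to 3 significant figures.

d ≈ 258 m

γ = 1 + K/(m₀c²) = 1 + 4490/139.6 = 33.163
β = √(1 − 1/γ²) = 0.99955
Dilated lifetime: γτ₀ = 33.163 × 26.0 ns = 862.25 ns
d = βc·γτ₀ = 0.99955 × (2.998×10^8 m/s) × 8.6225×10^-7 s = 258 m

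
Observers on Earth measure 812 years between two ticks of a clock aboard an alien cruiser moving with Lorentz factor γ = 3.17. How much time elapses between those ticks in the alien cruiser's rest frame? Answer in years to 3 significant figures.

γ = 3.17 (given)
Proper time: τ₀ = Δt/γ = 812/3.17 = 256 years

τ₀ ≈ 256 years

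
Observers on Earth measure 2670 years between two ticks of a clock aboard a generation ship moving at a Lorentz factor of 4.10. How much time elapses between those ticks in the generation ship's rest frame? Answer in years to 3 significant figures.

γ = 4.10 (given)
Proper time: τ₀ = Δt/γ = 2670/4.10 = 651 years

τ₀ ≈ 651 years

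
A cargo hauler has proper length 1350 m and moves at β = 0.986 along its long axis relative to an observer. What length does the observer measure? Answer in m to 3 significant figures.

L ≈ 225 m

γ = 1/√(1 − 0.986²) = 5.9972
Length contraction: L = L₀/γ = 1350/5.9972 = 225 m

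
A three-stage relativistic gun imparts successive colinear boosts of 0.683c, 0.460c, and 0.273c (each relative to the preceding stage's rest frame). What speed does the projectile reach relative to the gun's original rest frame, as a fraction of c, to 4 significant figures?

Compose boost 2: (0.460 + 0.683)/(1 + 0.460×0.683) = 1.143/1.31418 = 0.869744
Compose boost 3: (0.273 + 0.869744)/(1 + 0.273×0.869744) = 1.14274/1.23744 = 0.9235

u ≈ 0.9235c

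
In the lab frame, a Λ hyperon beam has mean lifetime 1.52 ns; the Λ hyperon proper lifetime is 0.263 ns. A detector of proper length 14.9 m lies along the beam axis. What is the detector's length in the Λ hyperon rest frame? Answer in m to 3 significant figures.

L ≈ 2.58 m

Time dilation ⇒ γ = Δt/τ₀ = 1.52/0.263 = 5.7795
Length contraction: L = L₀/γ = 14.9/5.7795 = 2.58 m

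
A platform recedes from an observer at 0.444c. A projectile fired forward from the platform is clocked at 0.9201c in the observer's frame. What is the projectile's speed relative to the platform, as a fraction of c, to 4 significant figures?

u' ≈ 0.8049c

Inverse velocity addition: u' = (u − v)/(1 − uv/c²)
= (0.9201 − 0.444)/(1 − 0.9201×0.444) = 0.4761/0.591476 = 0.8049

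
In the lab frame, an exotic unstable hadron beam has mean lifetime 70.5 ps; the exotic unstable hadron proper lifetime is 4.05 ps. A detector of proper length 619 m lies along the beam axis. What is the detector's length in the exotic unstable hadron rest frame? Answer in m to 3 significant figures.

Time dilation ⇒ γ = Δt/τ₀ = 70.5/4.05 = 17.407
Length contraction: L = L₀/γ = 619/17.407 = 35.6 m

L ≈ 35.6 m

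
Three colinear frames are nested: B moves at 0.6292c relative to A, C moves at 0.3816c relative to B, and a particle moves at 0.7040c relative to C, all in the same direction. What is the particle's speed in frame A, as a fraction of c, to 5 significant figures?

Compose boost 2: (0.3816 + 0.6292)/(1 + 0.3816×0.6292) = 1.0108/1.240103 = 0.8150938
Compose boost 3: (0.7040 + 0.8150938)/(1 + 0.7040×0.8150938) = 1.519094/1.573826 = 0.96522

u ≈ 0.96522c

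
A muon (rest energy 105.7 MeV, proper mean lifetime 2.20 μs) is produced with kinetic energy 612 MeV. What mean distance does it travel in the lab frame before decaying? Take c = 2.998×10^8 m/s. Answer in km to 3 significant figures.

γ = 1 + K/(m₀c²) = 1 + 612/105.7 = 6.7900
β = √(1 − 1/γ²) = 0.98910
Dilated lifetime: γτ₀ = 6.7900 × 2.20 μs = 14.938 μs
d = βc·γτ₀ = 0.98910 × (2.998×10^8 m/s) × 1.4938×10^-5 s = 4.43 km

d ≈ 4.43 km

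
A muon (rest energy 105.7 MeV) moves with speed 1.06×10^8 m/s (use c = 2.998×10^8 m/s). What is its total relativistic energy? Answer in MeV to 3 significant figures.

E ≈ 113 MeV

β = v/c = 1.06×10^8 / 2.998×10^8 = 0.35357
γ = 1/√(1 − 0.35357²) = 1.0691
E = γm₀c² = 1.0691 × 105.7 MeV = 113 MeV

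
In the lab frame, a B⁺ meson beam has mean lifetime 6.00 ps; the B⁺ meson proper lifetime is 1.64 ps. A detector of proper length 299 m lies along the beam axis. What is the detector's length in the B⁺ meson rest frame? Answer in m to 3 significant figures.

L ≈ 81.7 m

Time dilation ⇒ γ = Δt/τ₀ = 6.00/1.64 = 3.6585
Length contraction: L = L₀/γ = 299/3.6585 = 81.7 m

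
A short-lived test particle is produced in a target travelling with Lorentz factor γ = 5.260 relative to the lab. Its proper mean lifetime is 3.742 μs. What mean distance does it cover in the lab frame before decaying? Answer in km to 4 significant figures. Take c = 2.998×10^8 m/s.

d ≈ 5.793 km

β = √(1 − 1/γ²) = √(1 − 1/5.260²) = 0.981762
Dilated lifetime: Δt = γτ₀ = 5.260 × 3.742 μs = 19.6829 μs
d = vΔt = 0.981762c × 19.6829 μs = 2.94332×10^8 m/s × 1.96829×10^-5 s = 5.793 km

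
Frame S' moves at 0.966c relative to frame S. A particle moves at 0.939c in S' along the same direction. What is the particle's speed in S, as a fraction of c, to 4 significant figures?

u ≈ 0.9989c

Relativistic velocity addition: u = (u' + v)/(1 + u'v/c²)
= (0.939 + 0.966)/(1 + 0.939×0.966) = 1.905/1.90707 = 0.9989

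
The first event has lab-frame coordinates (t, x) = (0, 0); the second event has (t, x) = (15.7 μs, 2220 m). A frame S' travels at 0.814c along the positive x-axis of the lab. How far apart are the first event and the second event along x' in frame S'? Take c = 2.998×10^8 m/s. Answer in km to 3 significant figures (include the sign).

γ = 1/√(1 − 0.814²) = 1.7216
Δx' = γ(Δx − vΔt) = 1.7216 × (2220 m − 0.814×(2.998×10^8 m/s)×15.7×10^-6 s)
= 1.7216 × (-1611.4 m) = -2.77 km

Δx' ≈ -2.77 km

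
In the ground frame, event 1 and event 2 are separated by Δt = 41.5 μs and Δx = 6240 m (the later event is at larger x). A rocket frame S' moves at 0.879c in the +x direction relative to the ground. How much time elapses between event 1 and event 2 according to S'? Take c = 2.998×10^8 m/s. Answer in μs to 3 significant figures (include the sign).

γ = 1/√(1 − 0.879²) = 2.0972
Δt' = γ(Δt − vΔx/c²) = 2.0972 × (41.5 μs − 0.879×6240 m / (2.998×10^8 m/s))
= 2.0972 × (23.205 μs) = 48.7 μs

Δt' ≈ 48.7 μs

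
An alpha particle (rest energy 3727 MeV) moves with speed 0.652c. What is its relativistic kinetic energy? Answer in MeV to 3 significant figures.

γ = 1/√(1 − 0.652²) = 1.3189
K = (γ − 1)m₀c² = (1.3189 − 1) × 3727 MeV = 0.31888 × 3727 MeV = 1190 MeV

K ≈ 1190 MeV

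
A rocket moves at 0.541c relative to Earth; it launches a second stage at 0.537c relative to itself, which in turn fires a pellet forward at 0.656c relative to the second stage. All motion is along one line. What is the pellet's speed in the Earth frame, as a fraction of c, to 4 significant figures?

Compose boost 2: (0.537 + 0.541)/(1 + 0.537×0.541) = 1.078/1.29052 = 0.835324
Compose boost 3: (0.656 + 0.835324)/(1 + 0.656×0.835324) = 1.49132/1.54797 = 0.9634

u ≈ 0.9634c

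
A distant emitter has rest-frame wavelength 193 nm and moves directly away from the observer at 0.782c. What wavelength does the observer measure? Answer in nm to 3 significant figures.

Relativistic Doppler: λ_obs = λ_src √((1+β)/(1−β))
= 193 × √(1.7820/0.21800) = 193 × 2.8591 = 552 nm

λ_obs ≈ 552 nm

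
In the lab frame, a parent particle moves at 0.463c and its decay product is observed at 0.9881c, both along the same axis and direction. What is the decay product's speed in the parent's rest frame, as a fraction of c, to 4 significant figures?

Inverse velocity addition: u' = (u − v)/(1 − uv/c²)
= (0.9881 − 0.463)/(1 − 0.9881×0.463) = 0.5251/0.542510 = 0.9679

u' ≈ 0.9679c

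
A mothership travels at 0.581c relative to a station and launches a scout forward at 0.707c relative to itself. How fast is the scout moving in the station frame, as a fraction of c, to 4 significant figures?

u ≈ 0.9130c

Compose boost 2: (0.707 + 0.581)/(1 + 0.707×0.581) = 1.288/1.41077 = 0.9130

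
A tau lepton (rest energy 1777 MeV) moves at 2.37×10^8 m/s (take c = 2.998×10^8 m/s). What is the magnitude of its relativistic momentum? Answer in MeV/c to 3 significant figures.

β = v/c = 2.37×10^8 / 2.998×10^8 = 0.79053
γ = 1/√(1 − 0.79053²) = 1.6328
p = γβm₀c = 1.6328 × 0.79053 × 1777 MeV/c = 2290 MeV/c

p ≈ 2290 MeV/c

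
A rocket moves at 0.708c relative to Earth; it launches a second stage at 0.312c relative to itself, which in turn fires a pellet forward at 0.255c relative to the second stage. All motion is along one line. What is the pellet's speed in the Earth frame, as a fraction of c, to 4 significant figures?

u ≈ 0.8989c

Compose boost 2: (0.312 + 0.708)/(1 + 0.312×0.708) = 1.020/1.22090 = 0.835452
Compose boost 3: (0.255 + 0.835452)/(1 + 0.255×0.835452) = 1.09045/1.21304 = 0.8989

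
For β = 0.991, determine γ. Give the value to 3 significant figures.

γ ≈ 7.47

γ = 1/√(1 − β²) = 1/√(1 − 0.991²) = 1/√(0.017919) = 7.47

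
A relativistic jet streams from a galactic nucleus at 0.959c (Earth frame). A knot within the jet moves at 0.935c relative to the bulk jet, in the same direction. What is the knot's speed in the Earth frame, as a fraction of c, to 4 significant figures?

u ≈ 0.9986c

Relativistic velocity addition: u = (u' + v)/(1 + u'v/c²)
= (0.935 + 0.959)/(1 + 0.935×0.959) = 1.894/1.89667 = 0.9986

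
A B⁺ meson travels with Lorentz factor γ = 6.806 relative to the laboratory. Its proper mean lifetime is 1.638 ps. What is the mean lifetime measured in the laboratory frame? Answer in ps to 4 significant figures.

Δt ≈ 11.15 ps

γ = 6.806 (given)
Time dilation: Δt = γτ₀ = 6.806 × 1.638 ps = 11.15 ps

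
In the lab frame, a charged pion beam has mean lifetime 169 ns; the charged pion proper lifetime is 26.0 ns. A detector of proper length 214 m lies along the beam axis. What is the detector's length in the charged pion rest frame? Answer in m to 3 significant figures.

L ≈ 32.9 m

Time dilation ⇒ γ = Δt/τ₀ = 169/26.0 = 6.5000
Length contraction: L = L₀/γ = 214/6.5000 = 32.9 m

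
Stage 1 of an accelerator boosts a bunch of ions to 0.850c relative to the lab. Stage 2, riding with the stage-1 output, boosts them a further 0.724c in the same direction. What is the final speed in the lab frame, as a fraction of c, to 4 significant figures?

Compose boost 2: (0.724 + 0.850)/(1 + 0.724×0.850) = 1.574/1.61540 = 0.9744

u ≈ 0.9744c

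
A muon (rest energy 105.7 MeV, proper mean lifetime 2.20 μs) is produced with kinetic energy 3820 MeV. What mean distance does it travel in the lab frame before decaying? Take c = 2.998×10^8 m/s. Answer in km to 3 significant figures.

γ = 1 + K/(m₀c²) = 1 + 3820/105.7 = 37.140
β = √(1 − 1/γ²) = 0.99964
Dilated lifetime: γτ₀ = 37.140 × 2.20 μs = 81.708 μs
d = βc·γτ₀ = 0.99964 × (2.998×10^8 m/s) × 8.1708×10^-5 s = 24.5 km

d ≈ 24.5 km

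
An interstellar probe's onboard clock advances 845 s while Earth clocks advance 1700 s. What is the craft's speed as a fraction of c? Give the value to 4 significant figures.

γ = Δt/τ₀ = 1700/845 = 2.01183
β = √(1 − 1/γ²) = √(1 − 1/2.01183²) = 0.8677

β ≈ 0.8677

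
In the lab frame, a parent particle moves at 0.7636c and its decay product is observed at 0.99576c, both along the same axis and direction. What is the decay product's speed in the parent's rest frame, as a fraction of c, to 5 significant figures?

u' ≈ 0.96880c

Inverse velocity addition: u' = (u − v)/(1 − uv/c²)
= (0.99576 − 0.7636)/(1 − 0.99576×0.7636) = 0.23216/0.2396377 = 0.96880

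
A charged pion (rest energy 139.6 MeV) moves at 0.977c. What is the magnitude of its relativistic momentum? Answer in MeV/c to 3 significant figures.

p ≈ 640 MeV/c

γ = 1/√(1 − 0.977²) = 4.6896
p = γβm₀c = 4.6896 × 0.977 × 139.6 MeV/c = 640 MeV/c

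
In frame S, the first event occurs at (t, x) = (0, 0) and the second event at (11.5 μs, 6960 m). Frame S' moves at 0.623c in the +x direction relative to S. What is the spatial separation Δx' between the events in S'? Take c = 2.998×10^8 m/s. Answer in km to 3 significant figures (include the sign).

Δx' ≈ 6.15 km

γ = 1/√(1 − 0.623²) = 1.2784
Δx' = γ(Δx − vΔt) = 1.2784 × (6960 m − 0.623×(2.998×10^8 m/s)×11.5×10^-6 s)
= 1.2784 × (4812.1 m) = 6.15 km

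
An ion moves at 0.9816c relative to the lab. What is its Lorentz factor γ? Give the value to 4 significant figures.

γ = 1/√(1 − β²) = 1/√(1 − 0.9816²) = 1/√(0.0364614) = 5.237

γ ≈ 5.237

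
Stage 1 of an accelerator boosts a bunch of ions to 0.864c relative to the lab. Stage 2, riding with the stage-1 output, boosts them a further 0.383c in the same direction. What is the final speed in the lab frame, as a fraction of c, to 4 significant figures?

u ≈ 0.9370c

Compose boost 2: (0.383 + 0.864)/(1 + 0.383×0.864) = 1.247/1.33091 = 0.9370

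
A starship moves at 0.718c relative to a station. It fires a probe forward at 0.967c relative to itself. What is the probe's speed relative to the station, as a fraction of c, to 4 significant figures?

Relativistic velocity addition: u = (u' + v)/(1 + u'v/c²)
= (0.967 + 0.718)/(1 + 0.967×0.718) = 1.685/1.69431 = 0.9945

u ≈ 0.9945c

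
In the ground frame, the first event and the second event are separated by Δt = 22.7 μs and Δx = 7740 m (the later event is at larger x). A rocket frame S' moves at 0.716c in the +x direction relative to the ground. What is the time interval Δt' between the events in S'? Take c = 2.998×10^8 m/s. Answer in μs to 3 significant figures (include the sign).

Δt' ≈ 6.04 μs

γ = 1/√(1 − 0.716²) = 1.4325
Δt' = γ(Δt − vΔx/c²) = 1.4325 × (22.7 μs − 0.716×7740 m / (2.998×10^8 m/s))
= 1.4325 × (4.2149 μs) = 6.04 μs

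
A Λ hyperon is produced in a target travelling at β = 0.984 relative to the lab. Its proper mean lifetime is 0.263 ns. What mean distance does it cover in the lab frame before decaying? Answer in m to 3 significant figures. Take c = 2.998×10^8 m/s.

γ = 1/√(1 − 0.984²) = 5.6127
Dilated lifetime: Δt = γτ₀ = 5.6127 × 0.263 ns = 1.4761 ns
d = vΔt = 0.984c × 1.4761 ns = 2.9500×10^8 m/s × 1.4761×10^-9 s = 0.435 m

d ≈ 0.435 m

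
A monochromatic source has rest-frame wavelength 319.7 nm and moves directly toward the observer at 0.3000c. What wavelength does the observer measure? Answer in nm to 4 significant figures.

λ_obs ≈ 234.6 nm

Relativistic Doppler: λ_obs = λ_src √((1−β)/(1+β))
= 319.7 × √(0.700000/1.30000) = 319.7 × 0.733799 = 234.6 nm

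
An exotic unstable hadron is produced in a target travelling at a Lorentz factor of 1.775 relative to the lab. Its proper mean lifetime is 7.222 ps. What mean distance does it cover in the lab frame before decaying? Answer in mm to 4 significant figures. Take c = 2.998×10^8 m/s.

d ≈ 3.175 mm

β = √(1 − 1/γ²) = √(1 − 1/1.775²) = 0.826198
Dilated lifetime: Δt = γτ₀ = 1.775 × 7.222 ps = 12.8191 ps
d = vΔt = 0.826198c × 12.8191 ps = 2.47694×10^8 m/s × 1.28190×10^-11 s = 3.175 mm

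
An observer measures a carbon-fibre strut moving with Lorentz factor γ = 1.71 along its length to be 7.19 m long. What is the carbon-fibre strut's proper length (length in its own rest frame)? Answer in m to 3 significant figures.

L₀ ≈ 12.3 m

γ = 1.71 (given)
L₀ = γL = 1.71 × 7.19 = 12.3 m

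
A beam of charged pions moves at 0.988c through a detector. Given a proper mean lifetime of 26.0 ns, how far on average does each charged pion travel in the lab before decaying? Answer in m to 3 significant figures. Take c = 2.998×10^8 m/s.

d ≈ 49.9 m

γ = 1/√(1 − 0.988²) = 6.4744
Dilated lifetime: Δt = γτ₀ = 6.4744 × 26.0 ns = 168.34 ns
d = vΔt = 0.988c × 168.34 ns = 2.9620×10^8 m/s × 1.6834×10^-7 s = 49.9 m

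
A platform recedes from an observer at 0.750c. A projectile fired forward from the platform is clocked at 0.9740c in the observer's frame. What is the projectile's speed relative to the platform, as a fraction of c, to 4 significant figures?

Inverse velocity addition: u' = (u − v)/(1 − uv/c²)
= (0.9740 − 0.750)/(1 − 0.9740×0.750) = 0.2240/0.269500 = 0.8312

u' ≈ 0.8312c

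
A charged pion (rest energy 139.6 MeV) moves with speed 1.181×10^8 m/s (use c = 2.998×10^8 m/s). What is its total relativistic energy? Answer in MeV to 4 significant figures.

β = v/c = 1.181×10^8 / 2.998×10^8 = 0.393929
γ = 1/√(1 − 0.393929²) = 1.08797
E = γm₀c² = 1.08797 × 139.6 MeV = 151.9 MeV

E ≈ 151.9 MeV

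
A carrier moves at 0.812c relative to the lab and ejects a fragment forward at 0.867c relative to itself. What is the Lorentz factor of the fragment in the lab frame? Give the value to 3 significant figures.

u_lab = (0.867 + 0.812)/(1 + 0.867×0.812) = 1.679/1.70400 = 0.985326
γ = 1/√(1 − 0.985326²) = 5.86

γ ≈ 5.86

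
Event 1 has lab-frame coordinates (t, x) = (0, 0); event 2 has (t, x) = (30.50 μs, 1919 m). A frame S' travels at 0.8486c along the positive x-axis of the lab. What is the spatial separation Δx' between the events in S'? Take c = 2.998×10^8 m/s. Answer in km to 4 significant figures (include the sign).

γ = 1/√(1 − 0.8486²) = 1.89023
Δx' = γ(Δx − vΔt) = 1.89023 × (1919 m − 0.8486×(2.998×10^8 m/s)×30.50×10^-6 s)
= 1.89023 × (-5840.51 m) = -11.04 km

Δx' ≈ -11.04 km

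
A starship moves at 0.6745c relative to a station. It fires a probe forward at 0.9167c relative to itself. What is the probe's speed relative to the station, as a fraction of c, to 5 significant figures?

Relativistic velocity addition: u = (u' + v)/(1 + u'v/c²)
= (0.9167 + 0.6745)/(1 + 0.9167×0.6745) = 1.5912/1.618314 = 0.98325

u ≈ 0.98325c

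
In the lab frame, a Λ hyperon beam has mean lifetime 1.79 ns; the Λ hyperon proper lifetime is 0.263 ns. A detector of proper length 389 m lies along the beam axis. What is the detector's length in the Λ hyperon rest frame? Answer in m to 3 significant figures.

Time dilation ⇒ γ = Δt/τ₀ = 1.79/0.263 = 6.8061
Length contraction: L = L₀/γ = 389/6.8061 = 57.2 m

L ≈ 57.2 m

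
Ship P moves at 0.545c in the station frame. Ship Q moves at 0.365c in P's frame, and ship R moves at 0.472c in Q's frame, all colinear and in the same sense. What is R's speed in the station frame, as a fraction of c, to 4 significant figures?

u ≈ 0.9063c

Compose boost 2: (0.365 + 0.545)/(1 + 0.365×0.545) = 0.9100/1.19893 = 0.759013
Compose boost 3: (0.472 + 0.759013)/(1 + 0.472×0.759013) = 1.23101/1.35825 = 0.9063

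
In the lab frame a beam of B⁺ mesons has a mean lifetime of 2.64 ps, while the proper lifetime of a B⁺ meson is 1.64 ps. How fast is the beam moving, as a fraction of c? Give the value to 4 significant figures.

β ≈ 0.7836

γ = Δt/τ₀ = 2.64/1.64 = 1.60976
β = √(1 − 1/γ²) = √(1 − 1/1.60976²) = 0.7836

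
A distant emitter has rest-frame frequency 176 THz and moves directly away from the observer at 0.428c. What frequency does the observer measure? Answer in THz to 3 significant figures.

f_obs ≈ 111 THz

Relativistic Doppler: f_obs = f_src √((1−β)/(1+β))
= 176 × √(0.57200/1.4280) = 176 × 0.63290 = 111 THz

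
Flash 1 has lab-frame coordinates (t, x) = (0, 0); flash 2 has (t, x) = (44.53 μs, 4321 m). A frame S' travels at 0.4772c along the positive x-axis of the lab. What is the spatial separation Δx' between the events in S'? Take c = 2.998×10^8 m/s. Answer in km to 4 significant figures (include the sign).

Δx' ≈ -2.332 km

γ = 1/√(1 − 0.4772²) = 1.13792
Δx' = γ(Δx − vΔt) = 1.13792 × (4321 m − 0.4772×(2.998×10^8 m/s)×44.53×10^-6 s)
= 1.13792 × (-2049.66 m) = -2.332 km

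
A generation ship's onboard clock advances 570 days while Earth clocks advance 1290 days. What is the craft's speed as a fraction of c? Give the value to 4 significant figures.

β ≈ 0.8971

γ = Δt/τ₀ = 1290/570 = 2.26316
β = √(1 − 1/γ²) = √(1 − 1/2.26316²) = 0.8971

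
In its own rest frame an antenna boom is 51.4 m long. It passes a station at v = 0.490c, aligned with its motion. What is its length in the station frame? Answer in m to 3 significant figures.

L ≈ 44.8 m

γ = 1/√(1 − 0.490²) = 1.1472
Length contraction: L = L₀/γ = 51.4/1.1472 = 44.8 m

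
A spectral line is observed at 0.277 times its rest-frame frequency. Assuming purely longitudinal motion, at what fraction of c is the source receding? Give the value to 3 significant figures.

f_obs/f_src = √((1−β)/(1+β)) = 0.277  ⇒  (1−β)/(1+β) = 0.076729
β = |1 − D²|/(1 + D²) = |1 − 0.076729|/(1 + 0.076729) = 0.857

β ≈ 0.857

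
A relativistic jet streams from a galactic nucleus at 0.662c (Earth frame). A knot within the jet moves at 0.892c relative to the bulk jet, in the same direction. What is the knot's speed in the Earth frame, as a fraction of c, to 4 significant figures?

Relativistic velocity addition: u = (u' + v)/(1 + u'v/c²)
= (0.892 + 0.662)/(1 + 0.892×0.662) = 1.554/1.59050 = 0.9770

u ≈ 0.9770c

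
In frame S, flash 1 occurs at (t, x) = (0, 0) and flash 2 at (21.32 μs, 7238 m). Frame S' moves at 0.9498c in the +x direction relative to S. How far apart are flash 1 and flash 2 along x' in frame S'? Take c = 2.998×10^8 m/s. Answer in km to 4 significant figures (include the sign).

γ = 1/√(1 − 0.9498²) = 3.19634
Δx' = γ(Δx − vΔt) = 3.19634 × (7238 m − 0.9498×(2.998×10^8 m/s)×21.32×10^-6 s)
= 3.19634 × (1167.13 m) = 3.731 km

Δx' ≈ 3.731 km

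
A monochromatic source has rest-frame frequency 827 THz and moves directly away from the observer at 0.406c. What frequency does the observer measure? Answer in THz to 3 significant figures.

f_obs ≈ 538 THz

Relativistic Doppler: f_obs = f_src √((1−β)/(1+β))
= 827 × √(0.59400/1.4060) = 827 × 0.64998 = 538 THz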